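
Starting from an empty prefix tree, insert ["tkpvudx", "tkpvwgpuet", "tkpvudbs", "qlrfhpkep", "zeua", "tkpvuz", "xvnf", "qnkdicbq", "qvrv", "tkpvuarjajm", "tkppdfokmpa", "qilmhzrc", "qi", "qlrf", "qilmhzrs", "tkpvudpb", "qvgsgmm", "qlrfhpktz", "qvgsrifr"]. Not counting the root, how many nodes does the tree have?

Insert word by word; a character creates a node only if that edge doesn't already exist:
  "tkpvudx" → 7 new (t, k, p, v, u, d, x)
  "tkpvwgpuet" → prefix "tkpv" already present; 6 new (w, g, p, u, e, t)
  "tkpvudbs" → prefix "tkpvud" already present; 2 new (b, s)
  "qlrfhpkep" → 9 new (q, l, r, f, h, p, k, e, p)
  "zeua" → 4 new (z, e, u, a)
  "tkpvuz" → prefix "tkpvu" already present; 1 new (z)
  "xvnf" → 4 new (x, v, n, f)
  "qnkdicbq" → prefix "q" already present; 7 new (n, k, d, i, c, b, q)
  "qvrv" → prefix "q" already present; 3 new (v, r, v)
  "tkpvuarjajm" → prefix "tkpvu" already present; 6 new (a, r, j, a, j, m)
  "tkppdfokmpa" → prefix "tkp" already present; 8 new (p, d, f, o, k, m, p, a)
  "qilmhzrc" → prefix "q" already present; 7 new (i, l, m, h, z, r, c)
  "qi" → prefix "qi" already present; 0 new (none)
  "qlrf" → prefix "qlrf" already present; 0 new (none)
  "qilmhzrs" → prefix "qilmhzr" already present; 1 new (s)
  "tkpvudpb" → prefix "tkpvud" already present; 2 new (p, b)
  "qvgsgmm" → prefix "qv" already present; 5 new (g, s, g, m, m)
  "qlrfhpktz" → prefix "qlrfhpk" already present; 2 new (t, z)
  "qvgsrifr" → prefix "qvgs" already present; 4 new (r, i, f, r)
Total nodes = 7 + 6 + 2 + 9 + 4 + 1 + 4 + 7 + 3 + 6 + 8 + 7 + 0 + 0 + 1 + 2 + 5 + 2 + 4 = 78

78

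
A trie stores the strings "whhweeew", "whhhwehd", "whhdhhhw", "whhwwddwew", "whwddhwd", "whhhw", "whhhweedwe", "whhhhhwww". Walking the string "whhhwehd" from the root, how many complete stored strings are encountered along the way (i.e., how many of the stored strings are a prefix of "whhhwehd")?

2

Check each prefix of "whhhwehd" against the stored set — each match is an end-marker on the path.
Prefixes of the query that are stored words: "whhhw", "whhhwehd"
Count: 2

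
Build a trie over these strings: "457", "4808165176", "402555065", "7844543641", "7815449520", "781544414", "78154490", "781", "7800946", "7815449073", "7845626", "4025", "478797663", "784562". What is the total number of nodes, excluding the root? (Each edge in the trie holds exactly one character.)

61

For each word, the new-node count is its length minus the longest prefix already in the trie:
  "457" → 3 new (4, 5, 7)
  "4808165176" → prefix "4" already present; 9 new (8, 0, 8, 1, 6, 5, 1, 7, 6)
  "402555065" → prefix "4" already present; 8 new (0, 2, 5, 5, 5, 0, 6, 5)
  "7844543641" → 10 new (7, 8, 4, 4, 5, 4, 3, 6, 4, 1)
  "7815449520" → prefix "78" already present; 8 new (1, 5, 4, 4, 9, 5, 2, 0)
  "781544414" → prefix "781544" already present; 3 new (4, 1, 4)
  "78154490" → prefix "7815449" already present; 1 new (0)
  "781" → prefix "781" already present; 0 new (none)
  "7800946" → prefix "78" already present; 5 new (0, 0, 9, 4, 6)
  "7815449073" → prefix "78154490" already present; 2 new (7, 3)
  "7845626" → prefix "784" already present; 4 new (5, 6, 2, 6)
  "4025" → prefix "4025" already present; 0 new (none)
  "478797663" → prefix "4" already present; 8 new (7, 8, 7, 9, 7, 6, 6, 3)
  "784562" → prefix "784562" already present; 0 new (none)
Total nodes = 3 + 9 + 8 + 10 + 8 + 3 + 1 + 0 + 5 + 2 + 4 + 0 + 8 + 0 = 61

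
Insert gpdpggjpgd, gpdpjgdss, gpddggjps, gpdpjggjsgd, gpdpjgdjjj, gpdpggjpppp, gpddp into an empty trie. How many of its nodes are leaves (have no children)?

7

Leaves are exactly the stored words that no other stored word extends.
Those words: "gpddggjps", "gpddp", "gpdpggjpgd", "gpdpggjpppp", "gpdpjgdjjj", "gpdpjgdss", "gpdpjggjsgd"
Leaf count: 7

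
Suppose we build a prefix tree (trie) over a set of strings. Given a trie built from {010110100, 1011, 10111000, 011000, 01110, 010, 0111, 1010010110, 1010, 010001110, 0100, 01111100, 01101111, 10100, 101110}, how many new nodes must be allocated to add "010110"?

Every character of "010110" already lies on an existing path (it is a prefix of some stored word).
No new nodes are needed: 0.

0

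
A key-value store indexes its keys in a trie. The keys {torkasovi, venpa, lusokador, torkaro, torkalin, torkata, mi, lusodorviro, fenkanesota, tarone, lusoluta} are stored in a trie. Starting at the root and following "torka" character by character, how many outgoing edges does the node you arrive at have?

4

Follow the path "torka" to its node, then look at its outgoing edges.
Characters that immediately follow "torka" among the stored strings: {l, r, s, t}.
That node has 4 child edges.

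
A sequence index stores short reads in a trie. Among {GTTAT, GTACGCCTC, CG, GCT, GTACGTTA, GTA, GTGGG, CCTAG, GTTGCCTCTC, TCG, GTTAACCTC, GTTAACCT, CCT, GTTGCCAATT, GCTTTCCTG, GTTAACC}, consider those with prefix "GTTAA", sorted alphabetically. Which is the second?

DFS of the "GTTAA" subtree visits, in order: "GTTAACC", "GTTAACCT", "GTTAACCTC"
The 2nd is GTTAACCT.

GTTAACCT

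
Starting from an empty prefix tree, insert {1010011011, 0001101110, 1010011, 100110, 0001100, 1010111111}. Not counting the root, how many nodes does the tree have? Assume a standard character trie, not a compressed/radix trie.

31

Insert word by word; a character creates a node only if that edge doesn't already exist:
  "1010011011" → 10 new (1, 0, 1, 0, 0, 1, 1, 0, 1, 1)
  "0001101110" → 10 new (0, 0, 0, 1, 1, 0, 1, 1, 1, 0)
  "1010011" → prefix "1010011" already present; 0 new (none)
  "100110" → prefix "10" already present; 4 new (0, 1, 1, 0)
  "0001100" → prefix "000110" already present; 1 new (0)
  "1010111111" → prefix "1010" already present; 6 new (1, 1, 1, 1, 1, 1)
Total nodes = 10 + 10 + 0 + 4 + 1 + 6 = 31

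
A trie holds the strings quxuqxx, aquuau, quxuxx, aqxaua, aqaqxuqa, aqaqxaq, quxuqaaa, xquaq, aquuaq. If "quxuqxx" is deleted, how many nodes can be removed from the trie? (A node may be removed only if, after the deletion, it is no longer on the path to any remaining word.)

After clearing the end-marker at "quxuqxx", prune upward until reaching a node still needed by another word.
The suffix "xx" (2 nodes) is used only by "quxuqxx"; the node for "quxuq" still has the child "a", so pruning stops there.
Nodes removed: 2

2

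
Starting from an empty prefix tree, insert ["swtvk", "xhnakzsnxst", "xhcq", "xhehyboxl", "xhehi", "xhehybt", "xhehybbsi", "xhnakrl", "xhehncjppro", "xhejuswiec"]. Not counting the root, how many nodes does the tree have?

46

Insert word by word; a character creates a node only if that edge doesn't already exist:
  "swtvk" → 5 new (s, w, t, v, k)
  "xhnakzsnxst" → 11 new (x, h, n, a, k, z, s, n, x, s, t)
  "xhcq" → prefix "xh" already present; 2 new (c, q)
  "xhehyboxl" → prefix "xh" already present; 7 new (e, h, y, b, o, x, l)
  "xhehi" → prefix "xheh" already present; 1 new (i)
  "xhehybt" → prefix "xhehyb" already present; 1 new (t)
  "xhehybbsi" → prefix "xhehyb" already present; 3 new (b, s, i)
  "xhnakrl" → prefix "xhnak" already present; 2 new (r, l)
  "xhehncjppro" → prefix "xheh" already present; 7 new (n, c, j, p, p, r, o)
  "xhejuswiec" → prefix "xhe" already present; 7 new (j, u, s, w, i, e, c)
Total nodes = 5 + 11 + 2 + 7 + 1 + 1 + 3 + 2 + 7 + 7 = 46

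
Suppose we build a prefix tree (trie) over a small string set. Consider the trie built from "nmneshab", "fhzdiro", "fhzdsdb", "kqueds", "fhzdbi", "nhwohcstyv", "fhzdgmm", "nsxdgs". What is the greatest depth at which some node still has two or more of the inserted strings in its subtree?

4

Equivalently: take the maximum, over all pairs, of their longest common prefix length.
"fhzdbi" and "fhzdgmm" agree on "fhzd" (4 characters) before diverging; nothing deeper is shared.
Longest shared-prefix length: 4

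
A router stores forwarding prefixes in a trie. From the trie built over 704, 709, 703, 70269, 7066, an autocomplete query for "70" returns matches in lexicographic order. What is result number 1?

70269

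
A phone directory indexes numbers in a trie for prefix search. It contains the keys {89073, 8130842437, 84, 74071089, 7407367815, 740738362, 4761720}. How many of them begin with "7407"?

Filter for entries beginning with "7407":
Words under "7407": 74071089, 7407367815, 740738362
Count: 3

3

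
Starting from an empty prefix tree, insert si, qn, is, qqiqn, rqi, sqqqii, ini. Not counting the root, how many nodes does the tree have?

Trace insertions, counting only characters that open a new branch:
  "si" → 2 new (s, i)
  "qn" → 2 new (q, n)
  "is" → 2 new (i, s)
  "qqiqn" → prefix "q" already present; 4 new (q, i, q, n)
  "rqi" → 3 new (r, q, i)
  "sqqqii" → prefix "s" already present; 5 new (q, q, q, i, i)
  "ini" → prefix "i" already present; 2 new (n, i)
Total nodes = 2 + 2 + 2 + 4 + 3 + 5 + 2 = 20

20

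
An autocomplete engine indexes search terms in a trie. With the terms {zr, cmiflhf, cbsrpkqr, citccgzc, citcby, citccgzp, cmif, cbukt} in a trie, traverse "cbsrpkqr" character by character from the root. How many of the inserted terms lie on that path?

Traverse "cbsrpkqr" character by character; count nodes along the way that are marked as word ends.
Prefixes of the query that are stored words: "cbsrpkqr"
Count: 1

1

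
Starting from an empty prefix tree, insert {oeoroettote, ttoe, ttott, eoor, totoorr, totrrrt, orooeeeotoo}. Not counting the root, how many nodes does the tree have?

Insert word by word; a character creates a node only if that edge doesn't already exist:
  "oeoroettote" → 11 new (o, e, o, r, o, e, t, t, o, t, e)
  "ttoe" → 4 new (t, t, o, e)
  "ttott" → prefix "tto" already present; 2 new (t, t)
  "eoor" → 4 new (e, o, o, r)
  "totoorr" → prefix "t" already present; 6 new (o, t, o, o, r, r)
  "totrrrt" → prefix "tot" already present; 4 new (r, r, r, t)
  "orooeeeotoo" → prefix "o" already present; 10 new (r, o, o, e, e, e, o, t, o, o)
Total nodes = 11 + 4 + 2 + 4 + 6 + 4 + 10 = 41

41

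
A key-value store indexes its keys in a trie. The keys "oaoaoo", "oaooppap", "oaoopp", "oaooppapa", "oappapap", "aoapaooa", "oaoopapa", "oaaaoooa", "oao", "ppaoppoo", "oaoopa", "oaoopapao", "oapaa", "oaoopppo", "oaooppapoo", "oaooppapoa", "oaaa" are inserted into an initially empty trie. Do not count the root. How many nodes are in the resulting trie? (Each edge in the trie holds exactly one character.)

51

Insert word by word; a character creates a node only if that edge doesn't already exist:
  "oaoaoo" → 6 new (o, a, o, a, o, o)
  "oaooppap" → prefix "oao" already present; 5 new (o, p, p, a, p)
  "oaoopp" → prefix "oaoopp" already present; 0 new (none)
  "oaooppapa" → prefix "oaooppap" already present; 1 new (a)
  "oappapap" → prefix "oa" already present; 6 new (p, p, a, p, a, p)
  "aoapaooa" → 8 new (a, o, a, p, a, o, o, a)
  "oaoopapa" → prefix "oaoop" already present; 3 new (a, p, a)
  "oaaaoooa" → prefix "oa" already present; 6 new (a, a, o, o, o, a)
  "oao" → prefix "oao" already present; 0 new (none)
  "ppaoppoo" → 8 new (p, p, a, o, p, p, o, o)
  "oaoopa" → prefix "oaoopa" already present; 0 new (none)
  "oaoopapao" → prefix "oaoopapa" already present; 1 new (o)
  "oapaa" → prefix "oap" already present; 2 new (a, a)
  "oaoopppo" → prefix "oaoopp" already present; 2 new (p, o)
  "oaooppapoo" → prefix "oaooppap" already present; 2 new (o, o)
  "oaooppapoa" → prefix "oaooppapo" already present; 1 new (a)
  "oaaa" → prefix "oaaa" already present; 0 new (none)
Total nodes = 6 + 5 + 0 + 1 + 6 + 8 + 3 + 6 + 0 + 8 + 0 + 1 + 2 + 2 + 2 + 1 + 0 = 51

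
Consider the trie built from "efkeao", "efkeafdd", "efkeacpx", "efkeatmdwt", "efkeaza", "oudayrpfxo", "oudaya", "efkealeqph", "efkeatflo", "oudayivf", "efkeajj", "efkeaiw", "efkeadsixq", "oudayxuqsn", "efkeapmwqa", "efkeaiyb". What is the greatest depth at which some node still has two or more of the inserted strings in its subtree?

6

Equivalently: take the maximum, over all pairs, of their longest common prefix length.
e.g. "efkeaiw" and "efkeaiyb" share the prefix "efkeai" of length 6; no pair shares a longer one.
Longest shared-prefix length: 6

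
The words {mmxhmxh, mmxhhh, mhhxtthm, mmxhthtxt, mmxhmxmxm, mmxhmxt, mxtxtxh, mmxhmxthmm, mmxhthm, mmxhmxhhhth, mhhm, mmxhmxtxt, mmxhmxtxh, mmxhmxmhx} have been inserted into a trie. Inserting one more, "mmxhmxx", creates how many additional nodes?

1

The longest prefix of "mmxhmxx" already in the trie is "mmxhmx" (length 6).
New nodes needed: |"mmxhmxx"| − 6 = 7 − 6 = 1.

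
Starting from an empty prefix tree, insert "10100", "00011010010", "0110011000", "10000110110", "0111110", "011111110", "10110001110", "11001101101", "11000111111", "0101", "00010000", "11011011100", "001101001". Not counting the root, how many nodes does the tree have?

For each word, the new-node count is its length minus the longest prefix already in the trie:
  "10100" → 5 new (1, 0, 1, 0, 0)
  "00011010010" → 11 new (0, 0, 0, 1, 1, 0, 1, 0, 0, 1, 0)
  "0110011000" → prefix "0" already present; 9 new (1, 1, 0, 0, 1, 1, 0, 0, 0)
  "10000110110" → prefix "10" already present; 9 new (0, 0, 0, 1, 1, 0, 1, 1, 0)
  "0111110" → prefix "011" already present; 4 new (1, 1, 1, 0)
  "011111110" → prefix "011111" already present; 3 new (1, 1, 0)
  "10110001110" → prefix "101" already present; 8 new (1, 0, 0, 0, 1, 1, 1, 0)
  "11001101101" → prefix "1" already present; 10 new (1, 0, 0, 1, 1, 0, 1, 1, 0, 1)
  "11000111111" → prefix "1100" already present; 7 new (0, 1, 1, 1, 1, 1, 1)
  "0101" → prefix "01" already present; 2 new (0, 1)
  "00010000" → prefix "0001" already present; 4 new (0, 0, 0, 0)
  "11011011100" → prefix "110" already present; 8 new (1, 1, 0, 1, 1, 1, 0, 0)
  "001101001" → prefix "00" already present; 7 new (1, 1, 0, 1, 0, 0, 1)
Total nodes = 5 + 11 + 9 + 9 + 4 + 3 + 8 + 10 + 7 + 2 + 4 + 8 + 7 = 87

87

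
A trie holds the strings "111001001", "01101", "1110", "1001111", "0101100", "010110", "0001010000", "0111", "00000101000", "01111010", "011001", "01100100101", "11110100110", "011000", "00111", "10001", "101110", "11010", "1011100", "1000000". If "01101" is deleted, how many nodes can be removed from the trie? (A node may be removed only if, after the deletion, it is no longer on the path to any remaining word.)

1

A node on "01101"'s path can go only if nothing else ends at it or branches off below it.
The suffix "1" (1 node) is used only by "01101"; the node for "0110" still has the child "0", so pruning stops there.
Nodes removed: 1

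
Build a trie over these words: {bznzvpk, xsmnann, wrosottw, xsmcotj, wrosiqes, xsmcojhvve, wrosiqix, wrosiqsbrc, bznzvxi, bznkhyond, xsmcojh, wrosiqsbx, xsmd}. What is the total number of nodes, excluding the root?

51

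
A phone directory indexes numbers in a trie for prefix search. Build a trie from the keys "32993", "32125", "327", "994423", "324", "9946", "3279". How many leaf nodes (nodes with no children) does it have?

6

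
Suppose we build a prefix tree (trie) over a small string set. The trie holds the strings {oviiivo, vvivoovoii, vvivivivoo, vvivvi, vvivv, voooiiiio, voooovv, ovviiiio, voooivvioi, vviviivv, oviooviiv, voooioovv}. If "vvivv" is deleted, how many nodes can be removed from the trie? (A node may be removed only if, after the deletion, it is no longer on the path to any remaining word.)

After clearing the end-marker at "vvivv", prune upward until reaching a node still needed by another word.
Every node on "vvivv" is still needed (e.g. by "vvivvi"), so nothing is freed.
Nodes removed: 0

0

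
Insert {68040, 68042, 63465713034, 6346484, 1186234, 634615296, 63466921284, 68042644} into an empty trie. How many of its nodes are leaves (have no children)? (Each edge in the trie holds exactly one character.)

7

A leaf is a node with no children — equivalently, the end of a word that is not a proper prefix of any other stored word.
Those words: "1186234", "634615296", "6346484", "63465713034", "63466921284", "68040", "68042644"
Leaf count: 7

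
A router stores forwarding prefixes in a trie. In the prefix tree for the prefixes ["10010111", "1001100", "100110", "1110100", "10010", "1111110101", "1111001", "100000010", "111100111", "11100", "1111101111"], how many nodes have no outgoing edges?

8

Leaves are exactly the stored words that no other stored word extends.
Those words: "100000010", "10010111", "1001100", "11100", "1110100", "111100111", "1111101111", "1111110101"
Leaf count: 8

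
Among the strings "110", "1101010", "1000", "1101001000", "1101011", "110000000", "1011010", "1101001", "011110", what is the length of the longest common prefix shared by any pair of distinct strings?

The deepest shared node is where two words last agree before diverging.
e.g. "1101001" and "1101001000" share the prefix "1101001" of length 7; no pair shares a longer one.
Longest shared-prefix length: 7

7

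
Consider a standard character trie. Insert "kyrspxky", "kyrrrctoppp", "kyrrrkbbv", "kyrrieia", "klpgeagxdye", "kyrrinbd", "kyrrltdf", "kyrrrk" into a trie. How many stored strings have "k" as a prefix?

Filter for entries beginning with "k":
Words under "k": klpgeagxdye, kyrrieia, kyrrinbd, kyrrltdf, kyrrrctoppp, kyrrrk, kyrrrkbbv, kyrspxky
Count: 8

8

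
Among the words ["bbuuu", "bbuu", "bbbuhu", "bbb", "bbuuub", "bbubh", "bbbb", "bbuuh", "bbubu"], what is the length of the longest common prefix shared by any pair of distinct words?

5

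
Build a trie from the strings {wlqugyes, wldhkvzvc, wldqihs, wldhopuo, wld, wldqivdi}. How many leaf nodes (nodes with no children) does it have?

Leaves are exactly the stored words that no other stored word extends.
Those words: "wldhkvzvc", "wldhopuo", "wldqihs", "wldqivdi", "wlqugyes"
Leaf count: 5

5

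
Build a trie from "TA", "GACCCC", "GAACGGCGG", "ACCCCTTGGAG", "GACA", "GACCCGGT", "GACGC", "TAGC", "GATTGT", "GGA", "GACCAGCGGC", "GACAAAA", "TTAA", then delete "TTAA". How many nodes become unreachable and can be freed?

After clearing the end-marker at "TTAA", prune upward until reaching a node still needed by another word.
The suffix "TAA" (3 nodes) is used only by "TTAA"; the node for "T" still has the child "A", so pruning stops there.
Nodes removed: 3

3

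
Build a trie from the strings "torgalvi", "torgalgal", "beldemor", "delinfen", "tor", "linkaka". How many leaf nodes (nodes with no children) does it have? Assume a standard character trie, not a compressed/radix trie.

5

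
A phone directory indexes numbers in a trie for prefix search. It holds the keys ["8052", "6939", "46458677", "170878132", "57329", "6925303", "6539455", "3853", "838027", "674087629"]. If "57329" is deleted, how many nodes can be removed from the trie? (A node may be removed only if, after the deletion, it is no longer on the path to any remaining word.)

After clearing the end-marker at "57329", prune upward until reaching a node still needed by another word.
No other word shares any prefix with "57329", so all 5 of its nodes go.
Nodes removed: 5

5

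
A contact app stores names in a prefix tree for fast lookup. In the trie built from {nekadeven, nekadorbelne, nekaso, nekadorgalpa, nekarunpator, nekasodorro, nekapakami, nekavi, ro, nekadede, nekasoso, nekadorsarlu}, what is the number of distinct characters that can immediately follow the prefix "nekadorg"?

1

The children of the "nekadorg" node are the distinct next characters among strings starting with "nekadorg".
Distinct next characters after "nekadorg": a.
That node has 1 child edge.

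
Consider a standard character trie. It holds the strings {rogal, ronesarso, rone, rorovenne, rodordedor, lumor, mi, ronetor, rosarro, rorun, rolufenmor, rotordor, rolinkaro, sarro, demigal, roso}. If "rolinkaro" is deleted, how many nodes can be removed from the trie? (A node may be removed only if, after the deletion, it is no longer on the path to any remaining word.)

A node on "rolinkaro"'s path can go only if nothing else ends at it or branches off below it.
The suffix "inkaro" (6 nodes) is used only by "rolinkaro"; the node for "rol" still has the child "u", so pruning stops there.
Nodes removed: 6

6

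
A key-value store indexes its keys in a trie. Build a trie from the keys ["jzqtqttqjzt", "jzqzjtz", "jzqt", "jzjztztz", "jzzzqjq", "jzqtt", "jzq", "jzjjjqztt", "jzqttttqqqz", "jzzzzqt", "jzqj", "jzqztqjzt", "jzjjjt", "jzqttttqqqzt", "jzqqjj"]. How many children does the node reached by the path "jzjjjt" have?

0

Walk "jzjjjt" from the root, arriving at one node.
No stored string extends past "jzjjjt".
That node has 0 child edges.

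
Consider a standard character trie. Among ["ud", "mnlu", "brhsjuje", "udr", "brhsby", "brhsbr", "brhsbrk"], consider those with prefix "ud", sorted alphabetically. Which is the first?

DFS of the "ud" subtree visits, in order: "ud", "udr"
The 1st is ud.

ud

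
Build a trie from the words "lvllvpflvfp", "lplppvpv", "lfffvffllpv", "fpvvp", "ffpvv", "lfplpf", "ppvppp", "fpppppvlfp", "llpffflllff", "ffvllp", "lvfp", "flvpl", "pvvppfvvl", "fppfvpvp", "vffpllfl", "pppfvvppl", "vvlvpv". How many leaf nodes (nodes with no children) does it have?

17

Leaves are exactly the stored words that no other stored word extends.
Those words: "ffpvv", "ffvllp", "flvpl", "fppfvpvp", "fpppppvlfp", "fpvvp", "lfffvffllpv", "lfplpf", "llpffflllff", "lplppvpv", "lvfp", "lvllvpflvfp", "pppfvvppl", "ppvppp", "pvvppfvvl", "vffpllfl", "vvlvpv"
Leaf count: 17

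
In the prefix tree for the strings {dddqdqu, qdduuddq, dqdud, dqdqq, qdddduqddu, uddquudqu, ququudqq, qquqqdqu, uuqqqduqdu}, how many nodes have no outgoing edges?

Leaves are exactly the stored words that no other stored word extends.
Those words: "dddqdqu", "dqdqq", "dqdud", "qdddduqddu", "qdduuddq", "qquqqdqu", "ququudqq", "uddquudqu", "uuqqqduqdu"
Leaf count: 9

9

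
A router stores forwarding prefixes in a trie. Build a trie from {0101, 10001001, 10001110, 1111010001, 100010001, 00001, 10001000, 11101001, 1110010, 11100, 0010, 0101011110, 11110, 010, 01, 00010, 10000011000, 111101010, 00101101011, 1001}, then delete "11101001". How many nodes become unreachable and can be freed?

4

Walk "11101001" from the leaf back toward the root, removing each node that no remaining word uses.
The suffix "1001" (4 nodes) is used only by "11101001"; the node for "1110" still has the child "0", so pruning stops there.
Nodes removed: 4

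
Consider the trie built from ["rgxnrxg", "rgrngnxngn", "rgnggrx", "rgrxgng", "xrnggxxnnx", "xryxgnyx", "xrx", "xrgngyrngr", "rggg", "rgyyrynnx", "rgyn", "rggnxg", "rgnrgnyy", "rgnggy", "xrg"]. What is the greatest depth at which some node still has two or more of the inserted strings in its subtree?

5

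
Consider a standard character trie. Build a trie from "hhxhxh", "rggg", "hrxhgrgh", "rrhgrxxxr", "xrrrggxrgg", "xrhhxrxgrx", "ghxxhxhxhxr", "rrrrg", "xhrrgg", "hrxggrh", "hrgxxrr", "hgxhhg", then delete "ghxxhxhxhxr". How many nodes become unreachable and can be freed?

Walk "ghxxhxhxhxr" from the leaf back toward the root, removing each node that no remaining word uses.
No other word shares any prefix with "ghxxhxhxhxr", so all 11 of its nodes go.
Nodes removed: 11

11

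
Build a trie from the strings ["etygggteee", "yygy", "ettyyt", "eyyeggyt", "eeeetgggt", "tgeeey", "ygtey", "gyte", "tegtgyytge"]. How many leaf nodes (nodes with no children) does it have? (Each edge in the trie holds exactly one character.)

9

A leaf is a node with no children — equivalently, the end of a word that is not a proper prefix of any other stored word.
Those words: "eeeetgggt", "ettyyt", "etygggteee", "eyyeggyt", "gyte", "tegtgyytge", "tgeeey", "ygtey", "yygy"
Leaf count: 9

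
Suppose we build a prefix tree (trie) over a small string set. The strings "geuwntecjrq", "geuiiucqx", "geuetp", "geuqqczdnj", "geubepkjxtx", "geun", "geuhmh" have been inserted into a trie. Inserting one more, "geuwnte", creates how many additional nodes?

0

"geuwnte" is already a full path in the trie; only an end-marker is added.
No new nodes are needed: 0.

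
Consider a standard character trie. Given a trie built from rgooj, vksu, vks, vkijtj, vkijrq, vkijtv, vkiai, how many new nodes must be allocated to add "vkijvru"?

3

"vkij" is already a path in the trie; the remaining "vru" must be added.
Each of the 3 remaining characters creates one node.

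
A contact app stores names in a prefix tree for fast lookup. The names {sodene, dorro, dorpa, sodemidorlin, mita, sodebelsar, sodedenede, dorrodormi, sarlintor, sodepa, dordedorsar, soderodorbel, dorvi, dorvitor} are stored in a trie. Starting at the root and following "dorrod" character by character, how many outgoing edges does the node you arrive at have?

Follow the path "dorrod" to its node, then look at its outgoing edges.
Characters that immediately follow "dorrod" among the stored strings: {o}.
That node has 1 child edge.

1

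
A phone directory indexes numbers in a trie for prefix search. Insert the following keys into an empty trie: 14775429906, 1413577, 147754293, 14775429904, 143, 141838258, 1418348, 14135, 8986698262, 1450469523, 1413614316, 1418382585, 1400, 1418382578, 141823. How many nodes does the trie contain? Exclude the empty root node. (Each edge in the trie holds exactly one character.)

Insert word by word; a character creates a node only if that edge doesn't already exist:
  "14775429906" → 11 new (1, 4, 7, 7, 5, 4, 2, 9, 9, 0, 6)
  "1413577" → prefix "14" already present; 5 new (1, 3, 5, 7, 7)
  "147754293" → prefix "14775429" already present; 1 new (3)
  "14775429904" → prefix "1477542990" already present; 1 new (4)
  "143" → prefix "14" already present; 1 new (3)
  "141838258" → prefix "141" already present; 6 new (8, 3, 8, 2, 5, 8)
  "1418348" → prefix "14183" already present; 2 new (4, 8)
  "14135" → prefix "14135" already present; 0 new (none)
  "8986698262" → 10 new (8, 9, 8, 6, 6, 9, 8, 2, 6, 2)
  "1450469523" → prefix "14" already present; 8 new (5, 0, 4, 6, 9, 5, 2, 3)
  "1413614316" → prefix "1413" already present; 6 new (6, 1, 4, 3, 1, 6)
  "1418382585" → prefix "141838258" already present; 1 new (5)
  "1400" → prefix "14" already present; 2 new (0, 0)
  "1418382578" → prefix "14183825" already present; 2 new (7, 8)
  "141823" → prefix "1418" already present; 2 new (2, 3)
Total nodes = 11 + 5 + 1 + 1 + 1 + 6 + 2 + 0 + 10 + 8 + 6 + 1 + 2 + 2 + 2 = 58

58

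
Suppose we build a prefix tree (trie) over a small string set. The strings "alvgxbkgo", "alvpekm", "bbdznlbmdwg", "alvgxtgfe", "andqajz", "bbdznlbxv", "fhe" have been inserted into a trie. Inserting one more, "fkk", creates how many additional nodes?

Walking "fkk" from the root, the first 1 characters ("f") follow existing edges; "k" is the first miss.
So 3 − 1 = 2 new nodes.

2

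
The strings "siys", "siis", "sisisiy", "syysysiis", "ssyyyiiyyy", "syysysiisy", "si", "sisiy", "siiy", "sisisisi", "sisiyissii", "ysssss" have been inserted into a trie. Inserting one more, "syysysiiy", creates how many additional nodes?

1

"syysysii" is already a path in the trie; the remaining "y" must be added.
New nodes needed: |"syysysiiy"| − 8 = 9 − 8 = 1.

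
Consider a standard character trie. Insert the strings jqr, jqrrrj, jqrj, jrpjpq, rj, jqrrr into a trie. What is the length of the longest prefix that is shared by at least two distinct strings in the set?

Equivalently: take the maximum, over all pairs, of their longest common prefix length.
e.g. "jqrrr" and "jqrrrj" share the prefix "jqrrr" of length 5; no pair shares a longer one.
Longest shared-prefix length: 5

5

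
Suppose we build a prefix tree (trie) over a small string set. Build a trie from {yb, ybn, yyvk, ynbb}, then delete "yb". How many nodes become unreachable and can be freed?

Walk "yb" from the leaf back toward the root, removing each node that no remaining word uses.
Every node on "yb" is still needed (e.g. by "ybn"), so nothing is freed.
Nodes removed: 0

0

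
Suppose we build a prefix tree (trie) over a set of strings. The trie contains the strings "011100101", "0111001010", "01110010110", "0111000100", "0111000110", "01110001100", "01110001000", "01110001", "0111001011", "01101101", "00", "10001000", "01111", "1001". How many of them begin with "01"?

Filter for entries beginning with "01":
Words under "01": 01101101, 01110001, 0111000100, 01110001000, 0111000110, 01110001100, 011100101, 0111001010, 0111001011, 01110010110, 01111
Count: 11

11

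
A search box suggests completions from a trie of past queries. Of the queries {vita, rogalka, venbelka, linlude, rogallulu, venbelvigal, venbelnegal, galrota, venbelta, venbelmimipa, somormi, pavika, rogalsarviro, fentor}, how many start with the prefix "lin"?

Traverse to the node for "lin", then collect every word in that subtree.
Matches: "linlude"
Count: 1

1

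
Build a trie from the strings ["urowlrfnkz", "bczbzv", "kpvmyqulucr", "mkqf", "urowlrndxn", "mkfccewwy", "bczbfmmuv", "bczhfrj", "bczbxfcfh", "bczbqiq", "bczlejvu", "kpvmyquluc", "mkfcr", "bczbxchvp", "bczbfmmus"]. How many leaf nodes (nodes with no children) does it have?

14

Leaves are exactly the stored words that no other stored word extends.
Those words: "bczbfmmus", "bczbfmmuv", "bczbqiq", "bczbxchvp", "bczbxfcfh", "bczbzv", "bczhfrj", "bczlejvu", "kpvmyqulucr", "mkfccewwy", "mkfcr", "mkqf", "urowlrfnkz", "urowlrndxn"
Leaf count: 14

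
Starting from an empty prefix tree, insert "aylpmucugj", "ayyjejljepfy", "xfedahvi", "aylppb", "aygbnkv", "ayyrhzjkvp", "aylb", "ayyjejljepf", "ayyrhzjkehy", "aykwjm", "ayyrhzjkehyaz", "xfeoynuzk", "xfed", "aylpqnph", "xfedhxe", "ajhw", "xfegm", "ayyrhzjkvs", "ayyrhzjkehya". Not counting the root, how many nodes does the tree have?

71

Trace insertions, counting only characters that open a new branch:
  "aylpmucugj" → 10 new (a, y, l, p, m, u, c, u, g, j)
  "ayyjejljepfy" → prefix "ay" already present; 10 new (y, j, e, j, l, j, e, p, f, y)
  "xfedahvi" → 8 new (x, f, e, d, a, h, v, i)
  "aylppb" → prefix "aylp" already present; 2 new (p, b)
  "aygbnkv" → prefix "ay" already present; 5 new (g, b, n, k, v)
  "ayyrhzjkvp" → prefix "ayy" already present; 7 new (r, h, z, j, k, v, p)
  "aylb" → prefix "ayl" already present; 1 new (b)
  "ayyjejljepf" → prefix "ayyjejljepf" already present; 0 new (none)
  "ayyrhzjkehy" → prefix "ayyrhzjk" already present; 3 new (e, h, y)
  "aykwjm" → prefix "ay" already present; 4 new (k, w, j, m)
  "ayyrhzjkehyaz" → prefix "ayyrhzjkehy" already present; 2 new (a, z)
  "xfeoynuzk" → prefix "xfe" already present; 6 new (o, y, n, u, z, k)
  "xfed" → prefix "xfed" already present; 0 new (none)
  "aylpqnph" → prefix "aylp" already present; 4 new (q, n, p, h)
  "xfedhxe" → prefix "xfed" already present; 3 new (h, x, e)
  "ajhw" → prefix "a" already present; 3 new (j, h, w)
  "xfegm" → prefix "xfe" already present; 2 new (g, m)
  "ayyrhzjkvs" → prefix "ayyrhzjkv" already present; 1 new (s)
  "ayyrhzjkehya" → prefix "ayyrhzjkehya" already present; 0 new (none)
Total nodes = 10 + 10 + 8 + 2 + 5 + 7 + 1 + 0 + 3 + 4 + 2 + 6 + 0 + 4 + 3 + 3 + 2 + 1 + 0 = 71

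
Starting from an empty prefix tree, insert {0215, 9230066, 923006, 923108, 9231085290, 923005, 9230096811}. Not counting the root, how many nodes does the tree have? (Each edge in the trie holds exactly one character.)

24

Count nodes per top-level branch (shared prefixes stored once):
  '0'-branch (0215): 4 nodes
  '9'-branch (923005, 923006, 9230066, 9230096811, 923108, 9231085290): 20 nodes
Sum: 24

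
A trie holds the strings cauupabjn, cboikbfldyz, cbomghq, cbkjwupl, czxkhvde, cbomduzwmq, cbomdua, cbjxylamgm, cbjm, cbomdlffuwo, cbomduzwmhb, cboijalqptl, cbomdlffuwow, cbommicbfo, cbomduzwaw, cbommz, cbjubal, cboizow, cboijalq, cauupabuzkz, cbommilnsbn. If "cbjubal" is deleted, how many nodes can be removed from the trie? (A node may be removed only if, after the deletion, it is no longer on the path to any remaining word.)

After clearing the end-marker at "cbjubal", prune upward until reaching a node still needed by another word.
The suffix "ubal" (4 nodes) is used only by "cbjubal"; the node for "cbj" still has the child "x", so pruning stops there.
Nodes removed: 4

4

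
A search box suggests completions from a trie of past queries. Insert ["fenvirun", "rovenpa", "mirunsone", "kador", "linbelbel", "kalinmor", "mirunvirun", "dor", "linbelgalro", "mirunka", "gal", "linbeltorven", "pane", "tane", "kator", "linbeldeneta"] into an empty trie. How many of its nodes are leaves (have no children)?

16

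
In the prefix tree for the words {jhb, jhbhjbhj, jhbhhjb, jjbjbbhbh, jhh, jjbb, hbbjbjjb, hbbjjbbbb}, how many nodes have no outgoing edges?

7

Leaves are exactly the stored words that no other stored word extends.
Those words: "hbbjbjjb", "hbbjjbbbb", "jhbhhjb", "jhbhjbhj", "jhh", "jjbb", "jjbjbbhbh"
Leaf count: 7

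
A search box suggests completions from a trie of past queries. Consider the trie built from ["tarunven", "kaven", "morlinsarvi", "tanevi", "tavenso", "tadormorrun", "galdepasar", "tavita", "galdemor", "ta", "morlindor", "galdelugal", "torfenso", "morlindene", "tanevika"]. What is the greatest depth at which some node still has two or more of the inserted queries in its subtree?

The deepest shared node is where two words last agree before diverging.
"morlindene" and "morlindor" agree on "morlind" (7 characters) before diverging; nothing deeper is shared.
Longest shared-prefix length: 7

7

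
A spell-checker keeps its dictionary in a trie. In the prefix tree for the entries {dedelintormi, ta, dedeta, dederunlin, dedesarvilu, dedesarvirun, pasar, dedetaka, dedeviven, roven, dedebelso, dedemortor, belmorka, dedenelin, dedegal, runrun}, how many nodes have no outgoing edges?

15

A leaf is a node with no children — equivalently, the end of a word that is not a proper prefix of any other stored word.
Those words: "belmorka", "dedebelso", "dedegal", "dedelintormi", "dedemortor", "dedenelin", "dederunlin", "dedesarvilu", "dedesarvirun", "dedetaka", "dedeviven", "pasar", "roven", "runrun", "ta"
Leaf count: 15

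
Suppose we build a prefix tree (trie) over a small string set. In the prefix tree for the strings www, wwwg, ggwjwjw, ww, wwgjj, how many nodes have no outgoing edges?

Leaves are exactly the stored words that no other stored word extends.
Those words: "ggwjwjw", "wwgjj", "wwwg"
Leaf count: 3

3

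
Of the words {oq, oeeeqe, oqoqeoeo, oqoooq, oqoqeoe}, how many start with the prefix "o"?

Walk to "o"; the words in its subtree are exactly those with that prefix.
Matches: "oeeeqe", "oq", "oqoooq", "oqoqeoe", "oqoqeoeo"
Count: 5

5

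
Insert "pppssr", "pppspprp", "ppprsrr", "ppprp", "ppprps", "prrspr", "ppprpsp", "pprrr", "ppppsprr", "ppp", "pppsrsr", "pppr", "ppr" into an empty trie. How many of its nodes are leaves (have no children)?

Leaves are exactly the stored words that no other stored word extends.
Those words: "ppppsprr", "ppprpsp", "ppprsrr", "pppspprp", "pppsrsr", "pppssr", "pprrr", "prrspr"
Leaf count: 8

8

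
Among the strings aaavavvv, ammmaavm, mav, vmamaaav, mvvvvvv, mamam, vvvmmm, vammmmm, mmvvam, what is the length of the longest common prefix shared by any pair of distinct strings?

2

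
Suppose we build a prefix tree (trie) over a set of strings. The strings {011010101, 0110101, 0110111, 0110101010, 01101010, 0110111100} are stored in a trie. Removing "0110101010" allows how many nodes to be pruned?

After clearing the end-marker at "0110101010", prune upward until reaching a node still needed by another word.
The suffix "0" (1 node) is used only by "0110101010"; "011010101" is itself a stored word, so pruning stops there.
Nodes removed: 1

1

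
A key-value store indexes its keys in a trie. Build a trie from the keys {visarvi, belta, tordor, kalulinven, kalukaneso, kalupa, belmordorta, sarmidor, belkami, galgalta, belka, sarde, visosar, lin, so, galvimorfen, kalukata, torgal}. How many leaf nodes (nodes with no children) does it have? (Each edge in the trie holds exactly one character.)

17

A leaf is a node with no children — equivalently, the end of a word that is not a proper prefix of any other stored word.
Those words: "belkami", "belmordorta", "belta", "galgalta", "galvimorfen", "kalukaneso", "kalukata", "kalulinven", "kalupa", "lin", "sarde", "sarmidor", "so", "tordor", "torgal", "visarvi", "visosar"
Leaf count: 17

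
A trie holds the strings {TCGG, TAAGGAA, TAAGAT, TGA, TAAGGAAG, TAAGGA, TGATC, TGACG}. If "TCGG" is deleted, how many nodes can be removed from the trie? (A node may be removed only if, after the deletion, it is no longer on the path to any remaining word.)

3

Walk "TCGG" from the leaf back toward the root, removing each node that no remaining word uses.
The suffix "CGG" (3 nodes) is used only by "TCGG"; the node for "T" still has the child "A", so pruning stops there.
Nodes removed: 3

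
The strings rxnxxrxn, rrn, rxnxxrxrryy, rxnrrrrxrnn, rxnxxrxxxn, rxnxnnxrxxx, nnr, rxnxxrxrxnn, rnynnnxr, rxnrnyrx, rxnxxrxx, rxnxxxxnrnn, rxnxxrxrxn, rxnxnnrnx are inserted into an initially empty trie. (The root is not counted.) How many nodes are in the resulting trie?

58

For each word, the new-node count is its length minus the longest prefix already in the trie:
  "rxnxxrxn" → 8 new (r, x, n, x, x, r, x, n)
  "rrn" → prefix "r" already present; 2 new (r, n)
  "rxnxxrxrryy" → prefix "rxnxxrx" already present; 4 new (r, r, y, y)
  "rxnrrrrxrnn" → prefix "rxn" already present; 8 new (r, r, r, r, x, r, n, n)
  "rxnxxrxxxn" → prefix "rxnxxrx" already present; 3 new (x, x, n)
  "rxnxnnxrxxx" → prefix "rxnx" already present; 7 new (n, n, x, r, x, x, x)
  "nnr" → 3 new (n, n, r)
  "rxnxxrxrxnn" → prefix "rxnxxrxr" already present; 3 new (x, n, n)
  "rnynnnxr" → prefix "r" already present; 7 new (n, y, n, n, n, x, r)
  "rxnrnyrx" → prefix "rxnr" already present; 4 new (n, y, r, x)
  "rxnxxrxx" → prefix "rxnxxrxx" already present; 0 new (none)
  "rxnxxxxnrnn" → prefix "rxnxx" already present; 6 new (x, x, n, r, n, n)
  "rxnxxrxrxn" → prefix "rxnxxrxrxn" already present; 0 new (none)
  "rxnxnnrnx" → prefix "rxnxnn" already present; 3 new (r, n, x)
Total nodes = 8 + 2 + 4 + 8 + 3 + 7 + 3 + 3 + 7 + 4 + 0 + 6 + 0 + 3 = 58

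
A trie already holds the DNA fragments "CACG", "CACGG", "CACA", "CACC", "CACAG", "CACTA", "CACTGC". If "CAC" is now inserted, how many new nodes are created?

Every character of "CAC" already lies on an existing path (it is a prefix of some stored word).
No new nodes are needed: 0.

0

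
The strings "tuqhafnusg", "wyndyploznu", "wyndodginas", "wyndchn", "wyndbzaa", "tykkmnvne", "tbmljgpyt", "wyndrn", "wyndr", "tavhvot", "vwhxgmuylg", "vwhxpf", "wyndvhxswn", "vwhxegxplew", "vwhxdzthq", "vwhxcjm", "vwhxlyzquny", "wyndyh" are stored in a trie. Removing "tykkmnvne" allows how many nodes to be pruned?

8

Walk "tykkmnvne" from the leaf back toward the root, removing each node that no remaining word uses.
The suffix "ykkmnvne" (8 nodes) is used only by "tykkmnvne"; the node for "t" still has the child "u", so pruning stops there.
Nodes removed: 8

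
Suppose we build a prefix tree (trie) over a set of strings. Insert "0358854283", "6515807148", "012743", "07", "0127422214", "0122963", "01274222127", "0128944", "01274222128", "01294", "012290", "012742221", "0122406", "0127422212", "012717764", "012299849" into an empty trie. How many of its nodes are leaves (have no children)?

A leaf is a node with no children — equivalently, the end of a word that is not a proper prefix of any other stored word.
Those words: "0122406", "012290", "0122963", "012299849", "012717764", "01274222127", "01274222128", "0127422214", "012743", "0128944", "01294", "0358854283", "07", "6515807148"
Leaf count: 14

14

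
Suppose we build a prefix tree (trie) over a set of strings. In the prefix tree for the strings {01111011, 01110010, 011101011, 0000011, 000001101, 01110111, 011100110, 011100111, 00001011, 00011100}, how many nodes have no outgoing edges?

9

Leaves are exactly the stored words that no other stored word extends.
Those words: "000001101", "00001011", "00011100", "01110010", "011100110", "011100111", "011101011", "01110111", "01111011"
Leaf count: 9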